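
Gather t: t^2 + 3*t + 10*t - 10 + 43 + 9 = t^2 + 13*t + 42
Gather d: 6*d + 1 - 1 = 6*d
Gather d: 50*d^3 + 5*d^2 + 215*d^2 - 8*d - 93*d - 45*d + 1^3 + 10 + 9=50*d^3 + 220*d^2 - 146*d + 20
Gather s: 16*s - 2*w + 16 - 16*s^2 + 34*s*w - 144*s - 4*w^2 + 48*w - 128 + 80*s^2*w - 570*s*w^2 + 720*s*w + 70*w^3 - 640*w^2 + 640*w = s^2*(80*w - 16) + s*(-570*w^2 + 754*w - 128) + 70*w^3 - 644*w^2 + 686*w - 112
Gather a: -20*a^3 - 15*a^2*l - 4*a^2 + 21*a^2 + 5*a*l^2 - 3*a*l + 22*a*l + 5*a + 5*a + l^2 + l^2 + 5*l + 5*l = -20*a^3 + a^2*(17 - 15*l) + a*(5*l^2 + 19*l + 10) + 2*l^2 + 10*l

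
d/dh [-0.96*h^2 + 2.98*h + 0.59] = 2.98 - 1.92*h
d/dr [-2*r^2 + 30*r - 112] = 30 - 4*r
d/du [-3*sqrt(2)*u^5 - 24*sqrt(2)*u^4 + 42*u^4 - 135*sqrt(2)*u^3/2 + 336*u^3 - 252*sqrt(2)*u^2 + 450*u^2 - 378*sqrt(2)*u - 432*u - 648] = -15*sqrt(2)*u^4 - 96*sqrt(2)*u^3 + 168*u^3 - 405*sqrt(2)*u^2/2 + 1008*u^2 - 504*sqrt(2)*u + 900*u - 378*sqrt(2) - 432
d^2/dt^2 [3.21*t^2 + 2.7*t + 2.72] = 6.42000000000000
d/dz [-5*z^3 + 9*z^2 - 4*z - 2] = -15*z^2 + 18*z - 4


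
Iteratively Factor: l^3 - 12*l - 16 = (l + 2)*(l^2 - 2*l - 8) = (l - 4)*(l + 2)*(l + 2)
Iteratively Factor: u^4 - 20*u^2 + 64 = (u + 2)*(u^3 - 2*u^2 - 16*u + 32) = (u - 2)*(u + 2)*(u^2 - 16) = (u - 4)*(u - 2)*(u + 2)*(u + 4)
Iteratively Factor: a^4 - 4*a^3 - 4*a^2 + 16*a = (a + 2)*(a^3 - 6*a^2 + 8*a) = a*(a + 2)*(a^2 - 6*a + 8) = a*(a - 2)*(a + 2)*(a - 4)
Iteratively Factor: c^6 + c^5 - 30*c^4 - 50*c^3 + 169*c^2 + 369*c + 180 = (c + 1)*(c^5 - 30*c^3 - 20*c^2 + 189*c + 180) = (c - 3)*(c + 1)*(c^4 + 3*c^3 - 21*c^2 - 83*c - 60) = (c - 5)*(c - 3)*(c + 1)*(c^3 + 8*c^2 + 19*c + 12) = (c - 5)*(c - 3)*(c + 1)*(c + 4)*(c^2 + 4*c + 3) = (c - 5)*(c - 3)*(c + 1)^2*(c + 4)*(c + 3)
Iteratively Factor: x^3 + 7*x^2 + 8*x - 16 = (x + 4)*(x^2 + 3*x - 4) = (x + 4)^2*(x - 1)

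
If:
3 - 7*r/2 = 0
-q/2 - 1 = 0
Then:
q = -2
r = 6/7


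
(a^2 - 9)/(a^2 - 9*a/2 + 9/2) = 2*(a + 3)/(2*a - 3)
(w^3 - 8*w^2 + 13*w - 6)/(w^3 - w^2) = 1 - 7/w + 6/w^2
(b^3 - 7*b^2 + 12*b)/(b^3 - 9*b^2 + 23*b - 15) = b*(b - 4)/(b^2 - 6*b + 5)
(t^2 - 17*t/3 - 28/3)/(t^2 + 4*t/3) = (t - 7)/t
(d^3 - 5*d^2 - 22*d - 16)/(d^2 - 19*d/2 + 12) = 2*(d^2 + 3*d + 2)/(2*d - 3)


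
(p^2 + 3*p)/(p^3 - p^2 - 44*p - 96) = p/(p^2 - 4*p - 32)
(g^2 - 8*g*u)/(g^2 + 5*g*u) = (g - 8*u)/(g + 5*u)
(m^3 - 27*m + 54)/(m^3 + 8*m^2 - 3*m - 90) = (m - 3)/(m + 5)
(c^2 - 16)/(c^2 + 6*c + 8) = (c - 4)/(c + 2)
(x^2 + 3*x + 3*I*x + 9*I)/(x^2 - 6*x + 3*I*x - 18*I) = (x + 3)/(x - 6)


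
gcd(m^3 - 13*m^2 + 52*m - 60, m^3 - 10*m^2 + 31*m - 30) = m^2 - 7*m + 10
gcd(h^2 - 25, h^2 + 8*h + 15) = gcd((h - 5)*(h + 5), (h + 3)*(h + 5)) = h + 5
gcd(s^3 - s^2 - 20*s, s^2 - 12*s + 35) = s - 5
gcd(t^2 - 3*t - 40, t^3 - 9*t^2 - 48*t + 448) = t - 8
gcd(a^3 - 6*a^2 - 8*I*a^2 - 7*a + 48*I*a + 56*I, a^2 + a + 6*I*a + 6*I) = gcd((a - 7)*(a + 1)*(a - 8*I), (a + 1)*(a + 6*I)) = a + 1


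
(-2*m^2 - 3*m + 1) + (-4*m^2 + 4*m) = -6*m^2 + m + 1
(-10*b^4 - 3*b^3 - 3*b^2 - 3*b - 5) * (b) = -10*b^5 - 3*b^4 - 3*b^3 - 3*b^2 - 5*b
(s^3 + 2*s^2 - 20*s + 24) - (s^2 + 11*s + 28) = s^3 + s^2 - 31*s - 4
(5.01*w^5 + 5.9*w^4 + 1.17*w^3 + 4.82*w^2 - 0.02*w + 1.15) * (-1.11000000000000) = -5.5611*w^5 - 6.549*w^4 - 1.2987*w^3 - 5.3502*w^2 + 0.0222*w - 1.2765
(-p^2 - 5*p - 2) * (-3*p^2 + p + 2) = 3*p^4 + 14*p^3 - p^2 - 12*p - 4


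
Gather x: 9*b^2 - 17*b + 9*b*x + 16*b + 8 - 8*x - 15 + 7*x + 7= 9*b^2 - b + x*(9*b - 1)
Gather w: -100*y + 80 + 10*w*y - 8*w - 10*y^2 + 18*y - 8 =w*(10*y - 8) - 10*y^2 - 82*y + 72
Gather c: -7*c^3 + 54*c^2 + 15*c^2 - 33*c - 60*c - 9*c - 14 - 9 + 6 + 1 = -7*c^3 + 69*c^2 - 102*c - 16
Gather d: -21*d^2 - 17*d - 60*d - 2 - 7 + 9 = -21*d^2 - 77*d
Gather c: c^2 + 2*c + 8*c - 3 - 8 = c^2 + 10*c - 11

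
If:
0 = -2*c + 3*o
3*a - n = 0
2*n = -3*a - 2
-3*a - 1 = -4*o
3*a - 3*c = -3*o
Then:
No Solution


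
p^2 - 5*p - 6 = (p - 6)*(p + 1)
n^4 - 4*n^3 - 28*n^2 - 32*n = n*(n - 8)*(n + 2)^2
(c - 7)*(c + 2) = c^2 - 5*c - 14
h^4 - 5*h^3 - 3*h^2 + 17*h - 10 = (h - 5)*(h - 1)^2*(h + 2)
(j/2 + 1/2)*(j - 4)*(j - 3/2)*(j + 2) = j^4/2 - 5*j^3/4 - 17*j^2/4 + 7*j/2 + 6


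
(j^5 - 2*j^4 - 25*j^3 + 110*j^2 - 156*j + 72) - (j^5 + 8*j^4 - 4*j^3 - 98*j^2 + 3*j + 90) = -10*j^4 - 21*j^3 + 208*j^2 - 159*j - 18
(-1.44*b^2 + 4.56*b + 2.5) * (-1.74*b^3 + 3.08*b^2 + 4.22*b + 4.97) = 2.5056*b^5 - 12.3696*b^4 + 3.618*b^3 + 19.7864*b^2 + 33.2132*b + 12.425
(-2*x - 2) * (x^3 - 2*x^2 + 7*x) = -2*x^4 + 2*x^3 - 10*x^2 - 14*x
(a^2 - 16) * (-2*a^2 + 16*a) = -2*a^4 + 16*a^3 + 32*a^2 - 256*a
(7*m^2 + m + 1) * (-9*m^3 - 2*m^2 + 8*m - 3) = -63*m^5 - 23*m^4 + 45*m^3 - 15*m^2 + 5*m - 3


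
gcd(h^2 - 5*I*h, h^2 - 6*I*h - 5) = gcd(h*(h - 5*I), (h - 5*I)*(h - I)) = h - 5*I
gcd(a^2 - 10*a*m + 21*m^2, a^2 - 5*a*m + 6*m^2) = a - 3*m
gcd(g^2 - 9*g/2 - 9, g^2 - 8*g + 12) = g - 6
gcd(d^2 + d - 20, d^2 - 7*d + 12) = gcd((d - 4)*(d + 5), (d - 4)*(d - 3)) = d - 4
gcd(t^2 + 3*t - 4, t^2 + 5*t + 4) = t + 4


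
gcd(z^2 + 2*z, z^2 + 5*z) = z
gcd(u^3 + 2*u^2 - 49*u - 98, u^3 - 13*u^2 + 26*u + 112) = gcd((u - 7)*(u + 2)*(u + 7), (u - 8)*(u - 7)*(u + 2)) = u^2 - 5*u - 14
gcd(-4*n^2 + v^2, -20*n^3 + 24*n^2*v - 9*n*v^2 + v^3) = -2*n + v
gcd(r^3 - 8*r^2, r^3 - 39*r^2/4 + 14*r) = r^2 - 8*r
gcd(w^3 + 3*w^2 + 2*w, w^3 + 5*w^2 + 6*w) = w^2 + 2*w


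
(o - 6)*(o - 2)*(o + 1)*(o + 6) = o^4 - o^3 - 38*o^2 + 36*o + 72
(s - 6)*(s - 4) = s^2 - 10*s + 24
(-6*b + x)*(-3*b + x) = 18*b^2 - 9*b*x + x^2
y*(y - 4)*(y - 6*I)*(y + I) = y^4 - 4*y^3 - 5*I*y^3 + 6*y^2 + 20*I*y^2 - 24*y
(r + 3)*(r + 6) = r^2 + 9*r + 18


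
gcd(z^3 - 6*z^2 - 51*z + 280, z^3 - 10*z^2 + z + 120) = z^2 - 13*z + 40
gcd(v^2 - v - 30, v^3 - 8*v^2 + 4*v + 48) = v - 6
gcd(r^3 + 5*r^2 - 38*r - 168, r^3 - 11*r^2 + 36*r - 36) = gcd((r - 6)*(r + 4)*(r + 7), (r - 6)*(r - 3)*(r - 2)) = r - 6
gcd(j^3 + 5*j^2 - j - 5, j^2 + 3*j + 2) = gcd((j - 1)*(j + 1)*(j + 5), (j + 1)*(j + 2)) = j + 1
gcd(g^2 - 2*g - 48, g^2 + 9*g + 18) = g + 6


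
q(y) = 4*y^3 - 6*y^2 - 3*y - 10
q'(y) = 12*y^2 - 12*y - 3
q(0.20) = -10.81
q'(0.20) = -4.92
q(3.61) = 89.16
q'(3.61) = 110.07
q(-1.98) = -58.63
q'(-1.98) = 67.80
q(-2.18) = -73.42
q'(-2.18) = 80.19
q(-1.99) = -59.31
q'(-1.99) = 68.40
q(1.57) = -14.02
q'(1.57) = 7.74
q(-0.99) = -16.79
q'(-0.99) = 20.64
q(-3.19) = -191.33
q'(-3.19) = 157.39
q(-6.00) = -1072.00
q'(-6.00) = 501.00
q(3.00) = 35.00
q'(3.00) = 69.00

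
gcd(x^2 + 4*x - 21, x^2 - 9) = x - 3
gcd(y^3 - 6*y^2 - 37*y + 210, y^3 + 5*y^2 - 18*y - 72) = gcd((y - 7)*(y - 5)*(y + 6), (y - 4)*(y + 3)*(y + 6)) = y + 6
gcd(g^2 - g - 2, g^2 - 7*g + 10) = g - 2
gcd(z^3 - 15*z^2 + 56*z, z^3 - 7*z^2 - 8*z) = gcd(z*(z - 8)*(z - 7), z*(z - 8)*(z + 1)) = z^2 - 8*z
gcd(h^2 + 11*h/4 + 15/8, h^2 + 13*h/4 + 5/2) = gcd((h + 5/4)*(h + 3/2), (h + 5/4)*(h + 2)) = h + 5/4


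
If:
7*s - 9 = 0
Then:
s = 9/7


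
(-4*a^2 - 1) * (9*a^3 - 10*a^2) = -36*a^5 + 40*a^4 - 9*a^3 + 10*a^2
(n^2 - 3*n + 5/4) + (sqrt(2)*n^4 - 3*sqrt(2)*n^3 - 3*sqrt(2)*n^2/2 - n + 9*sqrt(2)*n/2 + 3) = sqrt(2)*n^4 - 3*sqrt(2)*n^3 - 3*sqrt(2)*n^2/2 + n^2 - 4*n + 9*sqrt(2)*n/2 + 17/4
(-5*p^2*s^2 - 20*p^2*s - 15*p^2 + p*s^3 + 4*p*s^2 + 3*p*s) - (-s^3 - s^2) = -5*p^2*s^2 - 20*p^2*s - 15*p^2 + p*s^3 + 4*p*s^2 + 3*p*s + s^3 + s^2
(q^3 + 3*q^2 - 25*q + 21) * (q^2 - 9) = q^5 + 3*q^4 - 34*q^3 - 6*q^2 + 225*q - 189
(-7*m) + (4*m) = -3*m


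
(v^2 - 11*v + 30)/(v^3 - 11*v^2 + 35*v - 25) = (v - 6)/(v^2 - 6*v + 5)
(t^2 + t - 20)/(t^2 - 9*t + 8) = (t^2 + t - 20)/(t^2 - 9*t + 8)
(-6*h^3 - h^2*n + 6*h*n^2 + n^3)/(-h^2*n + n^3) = (6*h + n)/n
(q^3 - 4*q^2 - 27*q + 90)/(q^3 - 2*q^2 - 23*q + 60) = (q - 6)/(q - 4)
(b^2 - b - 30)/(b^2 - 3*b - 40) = (b - 6)/(b - 8)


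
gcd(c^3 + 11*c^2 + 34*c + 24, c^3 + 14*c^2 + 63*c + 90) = c + 6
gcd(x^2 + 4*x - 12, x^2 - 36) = x + 6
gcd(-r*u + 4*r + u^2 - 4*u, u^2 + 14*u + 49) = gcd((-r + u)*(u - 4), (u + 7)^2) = 1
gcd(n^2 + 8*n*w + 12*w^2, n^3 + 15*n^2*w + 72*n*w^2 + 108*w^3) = n + 6*w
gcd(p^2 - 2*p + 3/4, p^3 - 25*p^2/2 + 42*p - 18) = p - 1/2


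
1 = 1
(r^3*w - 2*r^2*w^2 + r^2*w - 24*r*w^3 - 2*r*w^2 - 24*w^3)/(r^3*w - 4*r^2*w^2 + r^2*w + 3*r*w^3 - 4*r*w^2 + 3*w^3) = (r^2 - 2*r*w - 24*w^2)/(r^2 - 4*r*w + 3*w^2)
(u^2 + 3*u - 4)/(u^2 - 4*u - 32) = (u - 1)/(u - 8)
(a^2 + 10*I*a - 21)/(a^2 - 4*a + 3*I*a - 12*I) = (a + 7*I)/(a - 4)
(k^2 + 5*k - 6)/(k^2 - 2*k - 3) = (-k^2 - 5*k + 6)/(-k^2 + 2*k + 3)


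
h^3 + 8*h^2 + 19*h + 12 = (h + 1)*(h + 3)*(h + 4)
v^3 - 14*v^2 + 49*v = v*(v - 7)^2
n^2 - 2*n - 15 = (n - 5)*(n + 3)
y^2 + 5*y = y*(y + 5)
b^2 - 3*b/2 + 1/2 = (b - 1)*(b - 1/2)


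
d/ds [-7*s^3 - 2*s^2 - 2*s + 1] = -21*s^2 - 4*s - 2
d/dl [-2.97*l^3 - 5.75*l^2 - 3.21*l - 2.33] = -8.91*l^2 - 11.5*l - 3.21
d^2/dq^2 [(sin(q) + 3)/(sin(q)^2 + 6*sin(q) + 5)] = (-sin(q)^5 - 6*sin(q)^4 - 22*sin(q)^3 + 143*sin(q) + 126)/(sin(q)^2 + 6*sin(q) + 5)^3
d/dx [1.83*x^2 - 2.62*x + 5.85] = 3.66*x - 2.62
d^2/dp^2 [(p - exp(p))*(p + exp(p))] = 2 - 4*exp(2*p)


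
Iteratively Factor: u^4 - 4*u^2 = (u)*(u^3 - 4*u) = u*(u + 2)*(u^2 - 2*u) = u^2*(u + 2)*(u - 2)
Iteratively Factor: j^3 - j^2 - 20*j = (j - 5)*(j^2 + 4*j) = j*(j - 5)*(j + 4)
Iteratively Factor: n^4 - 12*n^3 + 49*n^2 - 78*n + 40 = (n - 1)*(n^3 - 11*n^2 + 38*n - 40) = (n - 4)*(n - 1)*(n^2 - 7*n + 10) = (n - 5)*(n - 4)*(n - 1)*(n - 2)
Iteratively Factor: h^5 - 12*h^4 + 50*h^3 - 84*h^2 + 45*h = (h - 1)*(h^4 - 11*h^3 + 39*h^2 - 45*h) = (h - 3)*(h - 1)*(h^3 - 8*h^2 + 15*h) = (h - 3)^2*(h - 1)*(h^2 - 5*h) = h*(h - 3)^2*(h - 1)*(h - 5)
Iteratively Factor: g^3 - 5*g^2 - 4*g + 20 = (g - 5)*(g^2 - 4) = (g - 5)*(g + 2)*(g - 2)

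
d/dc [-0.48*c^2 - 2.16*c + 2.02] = -0.96*c - 2.16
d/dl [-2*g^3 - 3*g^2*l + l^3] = -3*g^2 + 3*l^2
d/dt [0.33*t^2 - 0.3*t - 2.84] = 0.66*t - 0.3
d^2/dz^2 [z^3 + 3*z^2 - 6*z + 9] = 6*z + 6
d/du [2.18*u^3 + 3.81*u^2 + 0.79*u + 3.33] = 6.54*u^2 + 7.62*u + 0.79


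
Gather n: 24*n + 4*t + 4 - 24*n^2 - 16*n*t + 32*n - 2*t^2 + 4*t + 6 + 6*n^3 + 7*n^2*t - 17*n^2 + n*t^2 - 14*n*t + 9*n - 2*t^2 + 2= 6*n^3 + n^2*(7*t - 41) + n*(t^2 - 30*t + 65) - 4*t^2 + 8*t + 12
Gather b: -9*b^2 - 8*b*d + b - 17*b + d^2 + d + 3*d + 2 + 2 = -9*b^2 + b*(-8*d - 16) + d^2 + 4*d + 4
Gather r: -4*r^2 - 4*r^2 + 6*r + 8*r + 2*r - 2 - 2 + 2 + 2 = -8*r^2 + 16*r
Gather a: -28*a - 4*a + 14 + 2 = 16 - 32*a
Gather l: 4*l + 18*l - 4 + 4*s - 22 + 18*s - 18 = 22*l + 22*s - 44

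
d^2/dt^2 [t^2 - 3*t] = 2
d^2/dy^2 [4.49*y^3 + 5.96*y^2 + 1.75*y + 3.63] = 26.94*y + 11.92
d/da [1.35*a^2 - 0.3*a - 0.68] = 2.7*a - 0.3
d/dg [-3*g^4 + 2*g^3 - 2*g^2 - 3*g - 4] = -12*g^3 + 6*g^2 - 4*g - 3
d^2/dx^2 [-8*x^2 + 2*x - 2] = -16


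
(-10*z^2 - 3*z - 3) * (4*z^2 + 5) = -40*z^4 - 12*z^3 - 62*z^2 - 15*z - 15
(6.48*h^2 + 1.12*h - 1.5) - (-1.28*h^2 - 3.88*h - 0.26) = 7.76*h^2 + 5.0*h - 1.24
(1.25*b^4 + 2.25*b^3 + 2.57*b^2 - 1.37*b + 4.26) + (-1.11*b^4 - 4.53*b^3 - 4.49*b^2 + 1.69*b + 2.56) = 0.14*b^4 - 2.28*b^3 - 1.92*b^2 + 0.32*b + 6.82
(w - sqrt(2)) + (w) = 2*w - sqrt(2)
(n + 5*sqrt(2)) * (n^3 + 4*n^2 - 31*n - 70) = n^4 + 4*n^3 + 5*sqrt(2)*n^3 - 31*n^2 + 20*sqrt(2)*n^2 - 155*sqrt(2)*n - 70*n - 350*sqrt(2)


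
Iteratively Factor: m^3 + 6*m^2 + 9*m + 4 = (m + 1)*(m^2 + 5*m + 4) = (m + 1)*(m + 4)*(m + 1)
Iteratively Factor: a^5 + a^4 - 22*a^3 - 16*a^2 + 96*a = (a + 3)*(a^4 - 2*a^3 - 16*a^2 + 32*a) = (a - 2)*(a + 3)*(a^3 - 16*a) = a*(a - 2)*(a + 3)*(a^2 - 16) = a*(a - 2)*(a + 3)*(a + 4)*(a - 4)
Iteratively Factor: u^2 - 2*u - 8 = (u - 4)*(u + 2)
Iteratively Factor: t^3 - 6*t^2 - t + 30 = (t + 2)*(t^2 - 8*t + 15) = (t - 3)*(t + 2)*(t - 5)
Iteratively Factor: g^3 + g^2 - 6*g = (g)*(g^2 + g - 6) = g*(g - 2)*(g + 3)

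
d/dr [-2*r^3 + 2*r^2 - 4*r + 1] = -6*r^2 + 4*r - 4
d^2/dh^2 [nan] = 0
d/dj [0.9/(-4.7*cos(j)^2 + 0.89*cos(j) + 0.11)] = (0.801 - 8.46*cos(j))*sin(j)/(-4.7*cos(j)^2 + 0.89*cos(j) + 0.11)^2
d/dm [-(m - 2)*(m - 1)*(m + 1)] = -3*m^2 + 4*m + 1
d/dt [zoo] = 0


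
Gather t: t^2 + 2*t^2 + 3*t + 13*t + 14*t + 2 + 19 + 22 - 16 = 3*t^2 + 30*t + 27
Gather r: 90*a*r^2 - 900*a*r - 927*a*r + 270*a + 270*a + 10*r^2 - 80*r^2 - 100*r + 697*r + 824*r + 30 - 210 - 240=540*a + r^2*(90*a - 70) + r*(1421 - 1827*a) - 420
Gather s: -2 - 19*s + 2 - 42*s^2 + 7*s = -42*s^2 - 12*s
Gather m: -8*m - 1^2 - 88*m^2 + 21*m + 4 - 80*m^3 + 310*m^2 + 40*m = -80*m^3 + 222*m^2 + 53*m + 3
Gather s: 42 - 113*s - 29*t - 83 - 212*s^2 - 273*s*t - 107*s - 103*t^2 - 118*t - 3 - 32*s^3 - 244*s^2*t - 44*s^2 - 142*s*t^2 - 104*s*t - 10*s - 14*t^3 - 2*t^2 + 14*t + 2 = -32*s^3 + s^2*(-244*t - 256) + s*(-142*t^2 - 377*t - 230) - 14*t^3 - 105*t^2 - 133*t - 42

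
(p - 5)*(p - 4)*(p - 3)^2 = p^4 - 15*p^3 + 83*p^2 - 201*p + 180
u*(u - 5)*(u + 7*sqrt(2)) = u^3 - 5*u^2 + 7*sqrt(2)*u^2 - 35*sqrt(2)*u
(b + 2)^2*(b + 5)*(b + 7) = b^4 + 16*b^3 + 87*b^2 + 188*b + 140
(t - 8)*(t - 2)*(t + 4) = t^3 - 6*t^2 - 24*t + 64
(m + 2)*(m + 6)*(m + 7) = m^3 + 15*m^2 + 68*m + 84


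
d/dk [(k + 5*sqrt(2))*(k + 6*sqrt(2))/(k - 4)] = (k^2 - 8*k - 44*sqrt(2) - 60)/(k^2 - 8*k + 16)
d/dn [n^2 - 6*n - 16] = 2*n - 6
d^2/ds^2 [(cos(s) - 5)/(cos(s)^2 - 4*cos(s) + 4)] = (69*cos(s)/4 + 6*cos(2*s) - cos(3*s)/4 - 16)/(cos(s) - 2)^4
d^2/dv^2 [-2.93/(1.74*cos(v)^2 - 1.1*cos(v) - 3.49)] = (-35.483472*(1 - cos(v)^2)^2 + 16.82406*cos(v)^3 - 92.457908*cos(v)^2 - 22.39985*cos(v) + 78.159508)/(-1.74*cos(v)^2 + 1.1*cos(v) + 3.49)^3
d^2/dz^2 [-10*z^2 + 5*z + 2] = -20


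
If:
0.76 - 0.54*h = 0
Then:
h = 1.41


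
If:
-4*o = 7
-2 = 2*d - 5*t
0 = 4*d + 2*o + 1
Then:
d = 5/8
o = -7/4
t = 13/20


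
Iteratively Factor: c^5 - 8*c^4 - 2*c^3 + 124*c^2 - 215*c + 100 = (c - 1)*(c^4 - 7*c^3 - 9*c^2 + 115*c - 100) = (c - 1)^2*(c^3 - 6*c^2 - 15*c + 100) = (c - 5)*(c - 1)^2*(c^2 - c - 20) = (c - 5)^2*(c - 1)^2*(c + 4)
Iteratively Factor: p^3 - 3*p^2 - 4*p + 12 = (p - 2)*(p^2 - p - 6) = (p - 2)*(p + 2)*(p - 3)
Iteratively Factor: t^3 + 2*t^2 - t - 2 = (t + 2)*(t^2 - 1) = (t + 1)*(t + 2)*(t - 1)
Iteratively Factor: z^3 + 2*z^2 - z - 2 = (z + 1)*(z^2 + z - 2) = (z + 1)*(z + 2)*(z - 1)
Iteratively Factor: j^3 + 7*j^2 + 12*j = (j + 3)*(j^2 + 4*j) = j*(j + 3)*(j + 4)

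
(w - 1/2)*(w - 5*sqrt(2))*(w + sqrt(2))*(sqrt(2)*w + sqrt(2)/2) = sqrt(2)*w^4 - 8*w^3 - 41*sqrt(2)*w^2/4 + 2*w + 5*sqrt(2)/2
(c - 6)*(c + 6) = c^2 - 36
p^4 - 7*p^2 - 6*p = p*(p - 3)*(p + 1)*(p + 2)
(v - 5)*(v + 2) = v^2 - 3*v - 10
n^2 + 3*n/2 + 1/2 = (n + 1/2)*(n + 1)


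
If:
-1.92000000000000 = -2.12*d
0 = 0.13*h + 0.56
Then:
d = 0.91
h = -4.31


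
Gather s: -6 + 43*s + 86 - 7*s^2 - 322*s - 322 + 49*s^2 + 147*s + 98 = 42*s^2 - 132*s - 144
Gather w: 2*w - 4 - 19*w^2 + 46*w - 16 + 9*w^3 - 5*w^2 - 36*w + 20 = 9*w^3 - 24*w^2 + 12*w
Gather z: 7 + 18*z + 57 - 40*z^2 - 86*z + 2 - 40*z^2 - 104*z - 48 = -80*z^2 - 172*z + 18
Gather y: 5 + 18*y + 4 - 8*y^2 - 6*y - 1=-8*y^2 + 12*y + 8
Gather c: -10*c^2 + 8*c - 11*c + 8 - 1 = -10*c^2 - 3*c + 7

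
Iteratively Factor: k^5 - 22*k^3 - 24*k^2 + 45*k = (k)*(k^4 - 22*k^2 - 24*k + 45) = k*(k + 3)*(k^3 - 3*k^2 - 13*k + 15) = k*(k - 5)*(k + 3)*(k^2 + 2*k - 3) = k*(k - 5)*(k + 3)^2*(k - 1)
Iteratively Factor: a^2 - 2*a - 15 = (a - 5)*(a + 3)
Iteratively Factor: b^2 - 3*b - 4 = (b + 1)*(b - 4)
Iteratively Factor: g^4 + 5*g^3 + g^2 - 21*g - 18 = (g + 3)*(g^3 + 2*g^2 - 5*g - 6) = (g + 1)*(g + 3)*(g^2 + g - 6) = (g - 2)*(g + 1)*(g + 3)*(g + 3)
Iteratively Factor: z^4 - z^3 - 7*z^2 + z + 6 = (z + 1)*(z^3 - 2*z^2 - 5*z + 6) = (z - 1)*(z + 1)*(z^2 - z - 6) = (z - 3)*(z - 1)*(z + 1)*(z + 2)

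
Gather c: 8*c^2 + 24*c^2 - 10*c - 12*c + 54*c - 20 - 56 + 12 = 32*c^2 + 32*c - 64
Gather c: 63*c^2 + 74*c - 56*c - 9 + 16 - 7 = 63*c^2 + 18*c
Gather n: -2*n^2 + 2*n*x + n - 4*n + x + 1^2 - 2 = -2*n^2 + n*(2*x - 3) + x - 1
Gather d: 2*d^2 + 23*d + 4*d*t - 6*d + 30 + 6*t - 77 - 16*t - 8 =2*d^2 + d*(4*t + 17) - 10*t - 55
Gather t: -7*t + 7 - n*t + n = n + t*(-n - 7) + 7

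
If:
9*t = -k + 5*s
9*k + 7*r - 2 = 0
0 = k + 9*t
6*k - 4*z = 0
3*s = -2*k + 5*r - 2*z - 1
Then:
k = 3/80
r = 19/80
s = 0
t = -1/240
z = 9/160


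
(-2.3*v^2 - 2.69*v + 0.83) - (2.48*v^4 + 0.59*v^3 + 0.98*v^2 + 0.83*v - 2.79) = -2.48*v^4 - 0.59*v^3 - 3.28*v^2 - 3.52*v + 3.62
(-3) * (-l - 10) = 3*l + 30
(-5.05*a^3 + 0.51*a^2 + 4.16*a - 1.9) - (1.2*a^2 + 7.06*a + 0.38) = -5.05*a^3 - 0.69*a^2 - 2.9*a - 2.28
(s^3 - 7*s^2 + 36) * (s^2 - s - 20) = s^5 - 8*s^4 - 13*s^3 + 176*s^2 - 36*s - 720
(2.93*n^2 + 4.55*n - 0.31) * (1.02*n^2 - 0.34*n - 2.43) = 2.9886*n^4 + 3.6448*n^3 - 8.9831*n^2 - 10.9511*n + 0.7533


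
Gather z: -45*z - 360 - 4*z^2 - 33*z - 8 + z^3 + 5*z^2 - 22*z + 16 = z^3 + z^2 - 100*z - 352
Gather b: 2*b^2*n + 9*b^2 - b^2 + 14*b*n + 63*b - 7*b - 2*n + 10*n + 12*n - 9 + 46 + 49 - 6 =b^2*(2*n + 8) + b*(14*n + 56) + 20*n + 80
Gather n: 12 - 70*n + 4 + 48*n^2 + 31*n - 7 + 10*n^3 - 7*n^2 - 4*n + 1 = 10*n^3 + 41*n^2 - 43*n + 10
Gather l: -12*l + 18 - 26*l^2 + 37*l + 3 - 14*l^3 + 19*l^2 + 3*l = -14*l^3 - 7*l^2 + 28*l + 21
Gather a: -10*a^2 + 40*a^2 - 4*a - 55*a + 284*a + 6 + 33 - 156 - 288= 30*a^2 + 225*a - 405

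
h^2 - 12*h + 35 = (h - 7)*(h - 5)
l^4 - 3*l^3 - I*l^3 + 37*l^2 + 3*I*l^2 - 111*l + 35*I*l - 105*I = (l - 3)*(l - 7*I)*(l + I)*(l + 5*I)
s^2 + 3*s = s*(s + 3)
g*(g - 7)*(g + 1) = g^3 - 6*g^2 - 7*g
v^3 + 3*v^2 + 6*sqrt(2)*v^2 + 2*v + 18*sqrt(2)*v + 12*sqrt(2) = (v + 1)*(v + 2)*(v + 6*sqrt(2))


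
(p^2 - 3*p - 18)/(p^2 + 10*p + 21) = (p - 6)/(p + 7)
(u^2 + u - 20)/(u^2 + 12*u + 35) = (u - 4)/(u + 7)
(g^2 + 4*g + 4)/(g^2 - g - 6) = (g + 2)/(g - 3)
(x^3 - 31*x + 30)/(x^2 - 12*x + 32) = (x^3 - 31*x + 30)/(x^2 - 12*x + 32)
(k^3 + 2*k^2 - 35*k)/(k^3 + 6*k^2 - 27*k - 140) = k/(k + 4)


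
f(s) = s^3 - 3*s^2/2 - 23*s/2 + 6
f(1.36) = -9.90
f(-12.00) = -1800.00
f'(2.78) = 3.35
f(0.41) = 1.10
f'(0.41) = -12.23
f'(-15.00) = 708.50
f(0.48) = 0.24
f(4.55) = 16.82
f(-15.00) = -3534.00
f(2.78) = -16.08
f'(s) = 3*s^2 - 3*s - 23/2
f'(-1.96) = 5.90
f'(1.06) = -11.31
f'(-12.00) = 456.50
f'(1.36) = -10.03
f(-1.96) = 15.25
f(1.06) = -6.68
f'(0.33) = -12.16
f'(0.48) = -12.25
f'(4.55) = 36.96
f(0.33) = 2.08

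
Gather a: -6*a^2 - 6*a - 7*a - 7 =-6*a^2 - 13*a - 7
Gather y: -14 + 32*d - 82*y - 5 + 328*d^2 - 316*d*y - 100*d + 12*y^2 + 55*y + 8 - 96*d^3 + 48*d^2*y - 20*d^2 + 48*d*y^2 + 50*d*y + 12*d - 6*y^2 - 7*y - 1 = -96*d^3 + 308*d^2 - 56*d + y^2*(48*d + 6) + y*(48*d^2 - 266*d - 34) - 12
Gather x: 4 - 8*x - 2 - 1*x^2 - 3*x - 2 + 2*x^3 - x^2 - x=2*x^3 - 2*x^2 - 12*x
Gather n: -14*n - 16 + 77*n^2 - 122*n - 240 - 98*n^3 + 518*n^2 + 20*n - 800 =-98*n^3 + 595*n^2 - 116*n - 1056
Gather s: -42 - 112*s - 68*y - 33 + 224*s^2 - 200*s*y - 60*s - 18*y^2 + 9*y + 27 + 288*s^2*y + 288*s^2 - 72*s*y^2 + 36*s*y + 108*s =s^2*(288*y + 512) + s*(-72*y^2 - 164*y - 64) - 18*y^2 - 59*y - 48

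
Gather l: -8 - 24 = -32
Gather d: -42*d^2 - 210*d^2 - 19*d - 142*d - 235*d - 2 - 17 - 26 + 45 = -252*d^2 - 396*d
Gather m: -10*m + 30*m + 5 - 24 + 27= 20*m + 8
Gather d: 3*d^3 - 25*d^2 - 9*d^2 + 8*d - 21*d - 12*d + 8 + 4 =3*d^3 - 34*d^2 - 25*d + 12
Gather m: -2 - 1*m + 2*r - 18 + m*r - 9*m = m*(r - 10) + 2*r - 20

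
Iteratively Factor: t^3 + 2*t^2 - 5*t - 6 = (t - 2)*(t^2 + 4*t + 3) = (t - 2)*(t + 1)*(t + 3)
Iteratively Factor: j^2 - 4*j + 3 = (j - 1)*(j - 3)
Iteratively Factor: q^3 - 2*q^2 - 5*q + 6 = (q - 1)*(q^2 - q - 6) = (q - 1)*(q + 2)*(q - 3)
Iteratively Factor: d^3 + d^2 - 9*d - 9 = (d + 3)*(d^2 - 2*d - 3) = (d - 3)*(d + 3)*(d + 1)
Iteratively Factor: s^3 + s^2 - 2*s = (s + 2)*(s^2 - s) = s*(s + 2)*(s - 1)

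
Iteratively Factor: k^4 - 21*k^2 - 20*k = (k + 4)*(k^3 - 4*k^2 - 5*k) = (k + 1)*(k + 4)*(k^2 - 5*k) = (k - 5)*(k + 1)*(k + 4)*(k)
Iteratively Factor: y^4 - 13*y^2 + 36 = (y - 3)*(y^3 + 3*y^2 - 4*y - 12) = (y - 3)*(y - 2)*(y^2 + 5*y + 6) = (y - 3)*(y - 2)*(y + 3)*(y + 2)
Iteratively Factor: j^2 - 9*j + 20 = (j - 4)*(j - 5)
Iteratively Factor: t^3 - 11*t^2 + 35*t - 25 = (t - 1)*(t^2 - 10*t + 25) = (t - 5)*(t - 1)*(t - 5)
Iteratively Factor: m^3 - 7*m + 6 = (m - 1)*(m^2 + m - 6) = (m - 1)*(m + 3)*(m - 2)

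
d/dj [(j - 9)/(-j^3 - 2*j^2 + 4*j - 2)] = (-j^3 - 2*j^2 + 4*j + (j - 9)*(3*j^2 + 4*j - 4) - 2)/(j^3 + 2*j^2 - 4*j + 2)^2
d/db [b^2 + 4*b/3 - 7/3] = 2*b + 4/3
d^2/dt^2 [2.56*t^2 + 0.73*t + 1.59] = 5.12000000000000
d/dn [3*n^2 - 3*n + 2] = 6*n - 3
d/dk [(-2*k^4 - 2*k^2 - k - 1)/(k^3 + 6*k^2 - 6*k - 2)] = (-2*k^6 - 24*k^5 + 38*k^4 + 18*k^3 + 21*k^2 + 20*k - 4)/(k^6 + 12*k^5 + 24*k^4 - 76*k^3 + 12*k^2 + 24*k + 4)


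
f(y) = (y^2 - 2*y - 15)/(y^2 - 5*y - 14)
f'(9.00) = -0.56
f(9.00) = 2.18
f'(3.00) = -0.17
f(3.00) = 0.60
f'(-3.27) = -0.50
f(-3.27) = 0.17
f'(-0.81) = -0.59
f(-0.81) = 1.37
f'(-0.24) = -0.29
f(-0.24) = 1.13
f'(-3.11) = -0.65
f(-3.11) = 0.08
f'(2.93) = -0.17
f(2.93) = 0.61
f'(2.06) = -0.14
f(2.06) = 0.74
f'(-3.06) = -0.71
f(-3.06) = 0.05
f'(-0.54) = -0.40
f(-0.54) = 1.24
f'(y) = (5 - 2*y)*(y^2 - 2*y - 15)/(y^2 - 5*y - 14)^2 + (2*y - 2)/(y^2 - 5*y - 14)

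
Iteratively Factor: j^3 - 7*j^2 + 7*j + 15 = (j + 1)*(j^2 - 8*j + 15) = (j - 5)*(j + 1)*(j - 3)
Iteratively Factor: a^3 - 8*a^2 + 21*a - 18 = (a - 3)*(a^2 - 5*a + 6) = (a - 3)^2*(a - 2)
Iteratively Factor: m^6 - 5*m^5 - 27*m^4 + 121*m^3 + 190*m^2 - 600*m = (m)*(m^5 - 5*m^4 - 27*m^3 + 121*m^2 + 190*m - 600) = m*(m + 3)*(m^4 - 8*m^3 - 3*m^2 + 130*m - 200) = m*(m - 5)*(m + 3)*(m^3 - 3*m^2 - 18*m + 40) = m*(m - 5)*(m - 2)*(m + 3)*(m^2 - m - 20) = m*(m - 5)*(m - 2)*(m + 3)*(m + 4)*(m - 5)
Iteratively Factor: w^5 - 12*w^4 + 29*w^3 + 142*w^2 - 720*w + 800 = (w - 4)*(w^4 - 8*w^3 - 3*w^2 + 130*w - 200) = (w - 4)*(w - 2)*(w^3 - 6*w^2 - 15*w + 100) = (w - 5)*(w - 4)*(w - 2)*(w^2 - w - 20) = (w - 5)^2*(w - 4)*(w - 2)*(w + 4)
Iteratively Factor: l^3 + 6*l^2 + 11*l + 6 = (l + 1)*(l^2 + 5*l + 6) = (l + 1)*(l + 3)*(l + 2)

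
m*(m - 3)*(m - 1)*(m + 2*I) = m^4 - 4*m^3 + 2*I*m^3 + 3*m^2 - 8*I*m^2 + 6*I*m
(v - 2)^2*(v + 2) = v^3 - 2*v^2 - 4*v + 8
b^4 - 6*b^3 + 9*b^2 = b^2*(b - 3)^2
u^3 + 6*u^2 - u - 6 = (u - 1)*(u + 1)*(u + 6)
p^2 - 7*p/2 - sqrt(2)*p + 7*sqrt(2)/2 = (p - 7/2)*(p - sqrt(2))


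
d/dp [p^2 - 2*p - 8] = 2*p - 2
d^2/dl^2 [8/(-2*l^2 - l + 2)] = 16*(4*l^2 + 2*l - (4*l + 1)^2 - 4)/(2*l^2 + l - 2)^3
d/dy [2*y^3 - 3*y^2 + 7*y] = 6*y^2 - 6*y + 7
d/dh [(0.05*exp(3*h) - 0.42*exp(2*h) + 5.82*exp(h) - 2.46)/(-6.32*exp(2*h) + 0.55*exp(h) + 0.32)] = (-0.316*exp(4*h) + 0.0549999999999997*exp(3*h) + 36.5994*exp(2*h) - 31.3632*exp(h) + 3.2154)*exp(h)/(39.9424*exp(4*h) - 6.952*exp(3*h) - 3.7423*exp(2*h) + 0.352*exp(h) + 0.1024)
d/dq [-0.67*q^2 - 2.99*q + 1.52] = -1.34*q - 2.99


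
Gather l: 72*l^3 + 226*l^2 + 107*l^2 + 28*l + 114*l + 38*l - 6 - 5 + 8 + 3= 72*l^3 + 333*l^2 + 180*l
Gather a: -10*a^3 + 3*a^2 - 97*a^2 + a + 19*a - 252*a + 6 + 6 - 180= -10*a^3 - 94*a^2 - 232*a - 168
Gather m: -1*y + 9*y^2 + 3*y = 9*y^2 + 2*y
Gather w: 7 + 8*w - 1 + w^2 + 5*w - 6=w^2 + 13*w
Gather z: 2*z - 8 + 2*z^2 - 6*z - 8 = 2*z^2 - 4*z - 16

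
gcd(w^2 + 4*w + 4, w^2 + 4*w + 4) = w^2 + 4*w + 4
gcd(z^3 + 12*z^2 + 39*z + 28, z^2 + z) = z + 1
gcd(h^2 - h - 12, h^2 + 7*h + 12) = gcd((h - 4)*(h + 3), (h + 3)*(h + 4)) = h + 3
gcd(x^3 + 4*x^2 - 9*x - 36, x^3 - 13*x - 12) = x + 3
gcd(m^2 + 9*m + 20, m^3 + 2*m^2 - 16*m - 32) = m + 4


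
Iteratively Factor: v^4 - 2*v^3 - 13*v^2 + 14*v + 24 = (v + 3)*(v^3 - 5*v^2 + 2*v + 8) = (v - 2)*(v + 3)*(v^2 - 3*v - 4) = (v - 2)*(v + 1)*(v + 3)*(v - 4)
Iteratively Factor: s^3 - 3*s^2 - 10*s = (s - 5)*(s^2 + 2*s) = (s - 5)*(s + 2)*(s)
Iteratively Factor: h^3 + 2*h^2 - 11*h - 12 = (h + 4)*(h^2 - 2*h - 3) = (h - 3)*(h + 4)*(h + 1)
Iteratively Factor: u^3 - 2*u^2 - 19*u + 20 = (u - 1)*(u^2 - u - 20) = (u - 5)*(u - 1)*(u + 4)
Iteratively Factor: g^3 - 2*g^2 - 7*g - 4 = (g + 1)*(g^2 - 3*g - 4) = (g + 1)^2*(g - 4)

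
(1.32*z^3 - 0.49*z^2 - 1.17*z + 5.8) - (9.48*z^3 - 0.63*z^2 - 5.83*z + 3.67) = -8.16*z^3 + 0.14*z^2 + 4.66*z + 2.13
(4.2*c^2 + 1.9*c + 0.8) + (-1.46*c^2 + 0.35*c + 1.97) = 2.74*c^2 + 2.25*c + 2.77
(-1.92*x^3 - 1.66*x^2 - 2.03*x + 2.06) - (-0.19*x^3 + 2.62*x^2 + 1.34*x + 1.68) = -1.73*x^3 - 4.28*x^2 - 3.37*x + 0.38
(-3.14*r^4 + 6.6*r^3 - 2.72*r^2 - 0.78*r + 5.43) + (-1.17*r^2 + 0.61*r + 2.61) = -3.14*r^4 + 6.6*r^3 - 3.89*r^2 - 0.17*r + 8.04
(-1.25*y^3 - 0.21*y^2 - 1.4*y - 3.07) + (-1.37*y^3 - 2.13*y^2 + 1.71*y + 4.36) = -2.62*y^3 - 2.34*y^2 + 0.31*y + 1.29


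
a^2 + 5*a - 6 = (a - 1)*(a + 6)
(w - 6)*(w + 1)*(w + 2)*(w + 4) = w^4 + w^3 - 28*w^2 - 76*w - 48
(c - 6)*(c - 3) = c^2 - 9*c + 18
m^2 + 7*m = m*(m + 7)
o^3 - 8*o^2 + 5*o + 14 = (o - 7)*(o - 2)*(o + 1)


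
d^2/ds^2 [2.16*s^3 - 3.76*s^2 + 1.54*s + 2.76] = 12.96*s - 7.52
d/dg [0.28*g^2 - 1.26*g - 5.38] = 0.56*g - 1.26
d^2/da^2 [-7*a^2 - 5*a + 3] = -14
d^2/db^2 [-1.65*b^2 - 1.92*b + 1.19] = -3.30000000000000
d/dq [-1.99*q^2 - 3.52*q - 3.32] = -3.98*q - 3.52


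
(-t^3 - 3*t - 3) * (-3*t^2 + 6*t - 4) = 3*t^5 - 6*t^4 + 13*t^3 - 9*t^2 - 6*t + 12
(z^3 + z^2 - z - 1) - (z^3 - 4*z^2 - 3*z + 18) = 5*z^2 + 2*z - 19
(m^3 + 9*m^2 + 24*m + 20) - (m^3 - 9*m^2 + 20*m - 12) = 18*m^2 + 4*m + 32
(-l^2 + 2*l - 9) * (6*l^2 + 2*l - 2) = -6*l^4 + 10*l^3 - 48*l^2 - 22*l + 18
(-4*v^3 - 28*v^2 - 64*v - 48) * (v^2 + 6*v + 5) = -4*v^5 - 52*v^4 - 252*v^3 - 572*v^2 - 608*v - 240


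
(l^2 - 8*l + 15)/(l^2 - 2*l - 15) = (l - 3)/(l + 3)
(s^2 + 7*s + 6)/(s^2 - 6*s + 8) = (s^2 + 7*s + 6)/(s^2 - 6*s + 8)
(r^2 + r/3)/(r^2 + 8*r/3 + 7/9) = 3*r/(3*r + 7)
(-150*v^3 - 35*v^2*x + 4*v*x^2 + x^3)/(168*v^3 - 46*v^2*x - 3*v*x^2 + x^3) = (25*v^2 + 10*v*x + x^2)/(-28*v^2 + 3*v*x + x^2)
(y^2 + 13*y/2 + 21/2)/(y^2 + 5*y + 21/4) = 2*(y + 3)/(2*y + 3)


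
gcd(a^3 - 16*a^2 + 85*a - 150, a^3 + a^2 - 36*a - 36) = a - 6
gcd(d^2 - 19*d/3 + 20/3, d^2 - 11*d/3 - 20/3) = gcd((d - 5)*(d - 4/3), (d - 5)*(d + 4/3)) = d - 5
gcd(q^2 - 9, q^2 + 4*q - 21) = q - 3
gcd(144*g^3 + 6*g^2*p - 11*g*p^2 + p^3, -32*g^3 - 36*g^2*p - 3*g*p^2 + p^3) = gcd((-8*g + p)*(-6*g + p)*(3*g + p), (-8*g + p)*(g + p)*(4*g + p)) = -8*g + p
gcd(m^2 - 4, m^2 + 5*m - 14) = m - 2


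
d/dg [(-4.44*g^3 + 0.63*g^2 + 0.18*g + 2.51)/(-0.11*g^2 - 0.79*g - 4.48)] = (0.4884*g^4 + 7.0152*g^3 + 59.1957*g^2 - 5.0926*g + 1.1765)/(0.0121*g^4 + 0.1738*g^3 + 1.6097*g^2 + 7.0784*g + 20.0704)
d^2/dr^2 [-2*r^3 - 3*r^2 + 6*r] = -12*r - 6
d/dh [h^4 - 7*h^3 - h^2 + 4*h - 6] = 4*h^3 - 21*h^2 - 2*h + 4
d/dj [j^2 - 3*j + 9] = 2*j - 3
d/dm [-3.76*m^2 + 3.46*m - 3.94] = 3.46 - 7.52*m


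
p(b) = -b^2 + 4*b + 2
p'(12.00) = -20.00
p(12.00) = -94.00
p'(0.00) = 4.00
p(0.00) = 2.00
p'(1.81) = 0.38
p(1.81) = 5.96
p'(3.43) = -2.86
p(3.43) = 3.96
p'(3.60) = -3.20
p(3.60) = 3.44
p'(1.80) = 0.40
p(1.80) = 5.96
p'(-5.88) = 15.76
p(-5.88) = -56.09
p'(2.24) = -0.48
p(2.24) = 5.94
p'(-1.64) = 7.28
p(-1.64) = -7.25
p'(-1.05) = 6.10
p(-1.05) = -3.30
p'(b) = 4 - 2*b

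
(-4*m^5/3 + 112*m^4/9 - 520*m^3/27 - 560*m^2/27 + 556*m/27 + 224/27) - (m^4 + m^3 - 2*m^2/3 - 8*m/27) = -4*m^5/3 + 103*m^4/9 - 547*m^3/27 - 542*m^2/27 + 188*m/9 + 224/27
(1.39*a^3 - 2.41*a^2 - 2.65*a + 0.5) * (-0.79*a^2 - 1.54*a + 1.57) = -1.0981*a^5 - 0.2367*a^4 + 7.9872*a^3 - 0.0977000000000015*a^2 - 4.9305*a + 0.785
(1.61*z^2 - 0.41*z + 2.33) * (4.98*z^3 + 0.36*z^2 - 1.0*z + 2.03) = 8.0178*z^5 - 1.4622*z^4 + 9.8458*z^3 + 4.5171*z^2 - 3.1623*z + 4.7299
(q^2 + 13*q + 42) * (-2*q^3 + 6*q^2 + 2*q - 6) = -2*q^5 - 20*q^4 - 4*q^3 + 272*q^2 + 6*q - 252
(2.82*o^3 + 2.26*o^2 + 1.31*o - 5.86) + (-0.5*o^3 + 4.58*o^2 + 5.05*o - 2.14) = 2.32*o^3 + 6.84*o^2 + 6.36*o - 8.0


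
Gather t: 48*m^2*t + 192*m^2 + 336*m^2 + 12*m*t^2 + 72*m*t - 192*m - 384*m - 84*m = 528*m^2 + 12*m*t^2 - 660*m + t*(48*m^2 + 72*m)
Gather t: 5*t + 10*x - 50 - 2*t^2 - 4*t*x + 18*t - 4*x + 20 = -2*t^2 + t*(23 - 4*x) + 6*x - 30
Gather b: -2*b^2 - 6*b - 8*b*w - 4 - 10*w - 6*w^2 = -2*b^2 + b*(-8*w - 6) - 6*w^2 - 10*w - 4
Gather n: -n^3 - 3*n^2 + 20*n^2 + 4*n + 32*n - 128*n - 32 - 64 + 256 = -n^3 + 17*n^2 - 92*n + 160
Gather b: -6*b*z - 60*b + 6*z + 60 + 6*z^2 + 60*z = b*(-6*z - 60) + 6*z^2 + 66*z + 60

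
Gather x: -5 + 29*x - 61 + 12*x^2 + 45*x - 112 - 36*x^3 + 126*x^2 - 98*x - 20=-36*x^3 + 138*x^2 - 24*x - 198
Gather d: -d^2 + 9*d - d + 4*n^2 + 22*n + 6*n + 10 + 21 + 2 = -d^2 + 8*d + 4*n^2 + 28*n + 33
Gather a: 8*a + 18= 8*a + 18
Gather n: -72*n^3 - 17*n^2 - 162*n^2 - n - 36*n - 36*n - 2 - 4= -72*n^3 - 179*n^2 - 73*n - 6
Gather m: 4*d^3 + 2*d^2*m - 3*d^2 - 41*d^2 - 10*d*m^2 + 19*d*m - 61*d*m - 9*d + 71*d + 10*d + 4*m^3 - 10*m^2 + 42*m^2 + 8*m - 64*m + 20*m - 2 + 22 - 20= 4*d^3 - 44*d^2 + 72*d + 4*m^3 + m^2*(32 - 10*d) + m*(2*d^2 - 42*d - 36)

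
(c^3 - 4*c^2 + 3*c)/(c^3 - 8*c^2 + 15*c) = (c - 1)/(c - 5)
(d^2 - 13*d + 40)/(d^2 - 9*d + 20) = (d - 8)/(d - 4)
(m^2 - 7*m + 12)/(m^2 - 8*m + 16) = (m - 3)/(m - 4)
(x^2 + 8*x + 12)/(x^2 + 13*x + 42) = (x + 2)/(x + 7)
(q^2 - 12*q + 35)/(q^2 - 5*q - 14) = (q - 5)/(q + 2)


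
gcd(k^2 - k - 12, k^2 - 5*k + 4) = k - 4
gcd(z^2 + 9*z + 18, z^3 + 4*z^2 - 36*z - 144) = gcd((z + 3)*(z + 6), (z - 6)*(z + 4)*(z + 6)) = z + 6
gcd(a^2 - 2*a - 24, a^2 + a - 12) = a + 4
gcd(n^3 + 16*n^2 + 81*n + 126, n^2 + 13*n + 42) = n^2 + 13*n + 42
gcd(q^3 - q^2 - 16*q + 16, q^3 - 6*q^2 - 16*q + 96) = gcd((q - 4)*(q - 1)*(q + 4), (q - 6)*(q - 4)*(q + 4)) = q^2 - 16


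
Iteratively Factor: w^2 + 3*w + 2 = (w + 1)*(w + 2)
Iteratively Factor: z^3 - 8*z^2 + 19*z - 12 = (z - 4)*(z^2 - 4*z + 3) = (z - 4)*(z - 1)*(z - 3)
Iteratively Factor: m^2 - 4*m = (m)*(m - 4)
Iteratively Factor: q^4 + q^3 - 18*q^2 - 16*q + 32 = (q + 4)*(q^3 - 3*q^2 - 6*q + 8) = (q + 2)*(q + 4)*(q^2 - 5*q + 4) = (q - 1)*(q + 2)*(q + 4)*(q - 4)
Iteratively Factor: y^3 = (y)*(y^2) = y^2*(y)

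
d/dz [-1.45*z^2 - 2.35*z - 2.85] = -2.9*z - 2.35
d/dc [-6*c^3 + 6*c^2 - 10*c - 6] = -18*c^2 + 12*c - 10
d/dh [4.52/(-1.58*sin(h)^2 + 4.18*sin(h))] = (14.2832*sin(h) - 18.8936)*cos(h)/((1.58*sin(h) - 4.18)^2*sin(h)^2)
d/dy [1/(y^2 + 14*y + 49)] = 2*(-y - 7)/(y^2 + 14*y + 49)^2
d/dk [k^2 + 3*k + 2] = 2*k + 3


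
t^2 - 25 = (t - 5)*(t + 5)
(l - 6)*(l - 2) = l^2 - 8*l + 12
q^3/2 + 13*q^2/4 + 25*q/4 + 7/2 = (q/2 + 1)*(q + 1)*(q + 7/2)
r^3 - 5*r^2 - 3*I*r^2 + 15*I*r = r*(r - 5)*(r - 3*I)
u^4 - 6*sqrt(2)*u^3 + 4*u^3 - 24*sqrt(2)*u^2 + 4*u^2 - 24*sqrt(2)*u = u*(u + 2)^2*(u - 6*sqrt(2))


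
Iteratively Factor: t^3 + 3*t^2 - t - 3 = (t + 3)*(t^2 - 1) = (t + 1)*(t + 3)*(t - 1)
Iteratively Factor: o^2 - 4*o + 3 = (o - 1)*(o - 3)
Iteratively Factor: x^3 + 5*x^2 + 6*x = (x + 3)*(x^2 + 2*x) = (x + 2)*(x + 3)*(x)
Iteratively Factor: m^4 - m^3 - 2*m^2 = (m)*(m^3 - m^2 - 2*m) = m*(m - 2)*(m^2 + m) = m^2*(m - 2)*(m + 1)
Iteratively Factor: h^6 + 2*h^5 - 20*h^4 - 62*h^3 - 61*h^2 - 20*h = (h + 1)*(h^5 + h^4 - 21*h^3 - 41*h^2 - 20*h) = (h + 1)^2*(h^4 - 21*h^2 - 20*h) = (h + 1)^2*(h + 4)*(h^3 - 4*h^2 - 5*h) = h*(h + 1)^2*(h + 4)*(h^2 - 4*h - 5) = h*(h - 5)*(h + 1)^2*(h + 4)*(h + 1)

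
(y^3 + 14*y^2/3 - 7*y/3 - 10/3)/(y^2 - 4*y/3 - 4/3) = (y^2 + 4*y - 5)/(y - 2)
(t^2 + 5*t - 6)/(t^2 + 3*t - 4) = (t + 6)/(t + 4)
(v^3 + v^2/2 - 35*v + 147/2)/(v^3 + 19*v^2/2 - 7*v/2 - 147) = (v - 3)/(v + 6)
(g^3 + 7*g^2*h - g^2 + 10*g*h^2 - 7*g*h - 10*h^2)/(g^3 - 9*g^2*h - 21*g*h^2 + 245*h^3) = (g^2 + 2*g*h - g - 2*h)/(g^2 - 14*g*h + 49*h^2)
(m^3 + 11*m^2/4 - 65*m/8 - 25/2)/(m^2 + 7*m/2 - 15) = (m^2 + 21*m/4 + 5)/(m + 6)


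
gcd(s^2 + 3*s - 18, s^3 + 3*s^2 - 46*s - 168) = s + 6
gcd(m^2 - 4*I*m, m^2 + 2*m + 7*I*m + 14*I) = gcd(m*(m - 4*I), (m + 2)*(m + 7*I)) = 1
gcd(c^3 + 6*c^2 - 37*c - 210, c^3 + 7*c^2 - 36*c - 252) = c^2 + c - 42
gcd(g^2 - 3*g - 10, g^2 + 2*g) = g + 2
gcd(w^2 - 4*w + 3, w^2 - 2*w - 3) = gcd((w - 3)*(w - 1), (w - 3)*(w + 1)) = w - 3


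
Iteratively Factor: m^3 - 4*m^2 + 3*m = (m - 1)*(m^2 - 3*m) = (m - 3)*(m - 1)*(m)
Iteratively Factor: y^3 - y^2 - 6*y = (y)*(y^2 - y - 6) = y*(y - 3)*(y + 2)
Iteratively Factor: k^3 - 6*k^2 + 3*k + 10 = (k - 2)*(k^2 - 4*k - 5) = (k - 5)*(k - 2)*(k + 1)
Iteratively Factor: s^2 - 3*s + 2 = (s - 1)*(s - 2)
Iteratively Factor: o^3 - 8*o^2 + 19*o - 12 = (o - 4)*(o^2 - 4*o + 3) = (o - 4)*(o - 1)*(o - 3)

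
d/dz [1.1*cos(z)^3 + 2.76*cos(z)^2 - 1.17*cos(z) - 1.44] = (-3.3*cos(z)^2 - 5.52*cos(z) + 1.17)*sin(z)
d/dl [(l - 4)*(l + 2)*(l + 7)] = 3*l^2 + 10*l - 22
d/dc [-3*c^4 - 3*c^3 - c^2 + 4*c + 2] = -12*c^3 - 9*c^2 - 2*c + 4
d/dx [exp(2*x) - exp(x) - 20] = (2*exp(x) - 1)*exp(x)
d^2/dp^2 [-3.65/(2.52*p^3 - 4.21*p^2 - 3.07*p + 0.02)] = ((55.188*p - 30.733)*(2.52*p^3 - 4.21*p^2 - 3.07*p + 0.02) - 3.65*(-15.12*p^2 + 16.84*p + 6.14)*(-7.56*p^2 + 8.42*p + 3.07))/(2.52*p^3 - 4.21*p^2 - 3.07*p + 0.02)^3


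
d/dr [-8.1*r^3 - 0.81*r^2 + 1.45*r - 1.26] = -24.3*r^2 - 1.62*r + 1.45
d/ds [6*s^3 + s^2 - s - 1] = 18*s^2 + 2*s - 1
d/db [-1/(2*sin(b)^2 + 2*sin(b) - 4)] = (2*sin(b) + 1)*cos(b)/(2*(sin(b)^2 + sin(b) - 2)^2)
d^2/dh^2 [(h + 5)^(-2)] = 6/(h + 5)^4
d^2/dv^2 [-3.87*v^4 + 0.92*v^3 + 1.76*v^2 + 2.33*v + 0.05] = -46.44*v^2 + 5.52*v + 3.52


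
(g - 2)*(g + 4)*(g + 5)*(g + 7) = g^4 + 14*g^3 + 51*g^2 - 26*g - 280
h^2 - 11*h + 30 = (h - 6)*(h - 5)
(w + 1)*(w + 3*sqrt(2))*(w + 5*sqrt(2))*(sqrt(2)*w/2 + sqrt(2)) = sqrt(2)*w^4/2 + 3*sqrt(2)*w^3/2 + 8*w^3 + 16*sqrt(2)*w^2 + 24*w^2 + 16*w + 45*sqrt(2)*w + 30*sqrt(2)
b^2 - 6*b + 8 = (b - 4)*(b - 2)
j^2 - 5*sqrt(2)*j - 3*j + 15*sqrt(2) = (j - 3)*(j - 5*sqrt(2))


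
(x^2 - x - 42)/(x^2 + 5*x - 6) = (x - 7)/(x - 1)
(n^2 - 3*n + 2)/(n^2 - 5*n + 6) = (n - 1)/(n - 3)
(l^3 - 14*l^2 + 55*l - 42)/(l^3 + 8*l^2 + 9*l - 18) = (l^2 - 13*l + 42)/(l^2 + 9*l + 18)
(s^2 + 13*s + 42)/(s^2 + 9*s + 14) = (s + 6)/(s + 2)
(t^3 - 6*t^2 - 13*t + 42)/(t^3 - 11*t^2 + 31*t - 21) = (t^2 + t - 6)/(t^2 - 4*t + 3)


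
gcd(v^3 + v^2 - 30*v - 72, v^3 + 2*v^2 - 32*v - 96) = v^2 - 2*v - 24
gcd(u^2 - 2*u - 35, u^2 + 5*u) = u + 5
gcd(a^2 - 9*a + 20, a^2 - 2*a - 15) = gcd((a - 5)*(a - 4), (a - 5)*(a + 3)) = a - 5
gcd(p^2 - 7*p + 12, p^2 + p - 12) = p - 3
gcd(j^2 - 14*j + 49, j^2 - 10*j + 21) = j - 7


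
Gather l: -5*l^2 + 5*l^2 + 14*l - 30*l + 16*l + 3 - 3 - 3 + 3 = 0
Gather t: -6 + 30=24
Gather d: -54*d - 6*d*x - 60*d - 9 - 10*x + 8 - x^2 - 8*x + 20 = d*(-6*x - 114) - x^2 - 18*x + 19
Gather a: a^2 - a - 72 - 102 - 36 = a^2 - a - 210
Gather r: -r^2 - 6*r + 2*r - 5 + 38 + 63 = -r^2 - 4*r + 96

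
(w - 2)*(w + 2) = w^2 - 4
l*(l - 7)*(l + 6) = l^3 - l^2 - 42*l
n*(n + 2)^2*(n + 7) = n^4 + 11*n^3 + 32*n^2 + 28*n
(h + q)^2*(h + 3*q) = h^3 + 5*h^2*q + 7*h*q^2 + 3*q^3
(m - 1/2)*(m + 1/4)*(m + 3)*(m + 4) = m^4 + 27*m^3/4 + 81*m^2/8 - 31*m/8 - 3/2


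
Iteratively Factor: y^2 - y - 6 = (y - 3)*(y + 2)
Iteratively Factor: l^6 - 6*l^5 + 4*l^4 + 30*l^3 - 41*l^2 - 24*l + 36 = (l - 3)*(l^5 - 3*l^4 - 5*l^3 + 15*l^2 + 4*l - 12) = (l - 3)*(l + 1)*(l^4 - 4*l^3 - l^2 + 16*l - 12) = (l - 3)^2*(l + 1)*(l^3 - l^2 - 4*l + 4) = (l - 3)^2*(l - 1)*(l + 1)*(l^2 - 4) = (l - 3)^2*(l - 2)*(l - 1)*(l + 1)*(l + 2)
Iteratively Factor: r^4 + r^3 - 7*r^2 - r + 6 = (r + 3)*(r^3 - 2*r^2 - r + 2) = (r - 1)*(r + 3)*(r^2 - r - 2) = (r - 2)*(r - 1)*(r + 3)*(r + 1)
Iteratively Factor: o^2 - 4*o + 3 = (o - 3)*(o - 1)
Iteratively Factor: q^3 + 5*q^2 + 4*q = (q + 4)*(q^2 + q) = (q + 1)*(q + 4)*(q)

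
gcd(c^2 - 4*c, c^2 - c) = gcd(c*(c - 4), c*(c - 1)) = c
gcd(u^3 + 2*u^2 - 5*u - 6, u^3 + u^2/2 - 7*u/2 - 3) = u^2 - u - 2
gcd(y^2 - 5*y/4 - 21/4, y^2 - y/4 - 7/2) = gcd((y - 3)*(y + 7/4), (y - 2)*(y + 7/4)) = y + 7/4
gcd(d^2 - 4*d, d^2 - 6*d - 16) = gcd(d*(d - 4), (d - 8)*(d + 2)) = 1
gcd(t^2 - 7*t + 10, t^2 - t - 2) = t - 2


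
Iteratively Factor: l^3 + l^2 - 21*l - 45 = (l + 3)*(l^2 - 2*l - 15) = (l + 3)^2*(l - 5)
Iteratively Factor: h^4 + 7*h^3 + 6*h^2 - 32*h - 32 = (h + 4)*(h^3 + 3*h^2 - 6*h - 8) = (h - 2)*(h + 4)*(h^2 + 5*h + 4) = (h - 2)*(h + 1)*(h + 4)*(h + 4)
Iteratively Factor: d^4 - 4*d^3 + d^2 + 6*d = (d)*(d^3 - 4*d^2 + d + 6) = d*(d - 2)*(d^2 - 2*d - 3) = d*(d - 2)*(d + 1)*(d - 3)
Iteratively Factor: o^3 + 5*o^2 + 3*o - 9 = (o + 3)*(o^2 + 2*o - 3) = (o + 3)^2*(o - 1)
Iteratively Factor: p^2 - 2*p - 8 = (p - 4)*(p + 2)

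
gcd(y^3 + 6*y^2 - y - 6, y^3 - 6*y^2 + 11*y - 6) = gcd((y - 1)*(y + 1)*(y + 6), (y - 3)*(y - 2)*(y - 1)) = y - 1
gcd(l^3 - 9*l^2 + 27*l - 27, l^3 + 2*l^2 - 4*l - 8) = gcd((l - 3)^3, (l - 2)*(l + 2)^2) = 1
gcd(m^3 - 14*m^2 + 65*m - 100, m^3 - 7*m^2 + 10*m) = m - 5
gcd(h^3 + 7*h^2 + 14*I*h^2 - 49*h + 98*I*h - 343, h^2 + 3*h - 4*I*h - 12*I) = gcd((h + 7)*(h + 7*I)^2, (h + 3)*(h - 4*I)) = 1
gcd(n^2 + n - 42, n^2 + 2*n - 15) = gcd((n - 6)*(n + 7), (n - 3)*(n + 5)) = 1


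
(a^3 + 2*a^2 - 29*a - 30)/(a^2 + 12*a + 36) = (a^2 - 4*a - 5)/(a + 6)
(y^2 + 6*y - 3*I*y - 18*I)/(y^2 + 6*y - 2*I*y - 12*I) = (y - 3*I)/(y - 2*I)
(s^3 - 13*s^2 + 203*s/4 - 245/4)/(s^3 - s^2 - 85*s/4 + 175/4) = (s - 7)/(s + 5)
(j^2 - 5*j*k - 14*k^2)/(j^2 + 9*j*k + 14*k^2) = (j - 7*k)/(j + 7*k)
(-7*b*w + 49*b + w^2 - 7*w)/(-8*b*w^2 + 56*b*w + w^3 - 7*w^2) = (-7*b + w)/(w*(-8*b + w))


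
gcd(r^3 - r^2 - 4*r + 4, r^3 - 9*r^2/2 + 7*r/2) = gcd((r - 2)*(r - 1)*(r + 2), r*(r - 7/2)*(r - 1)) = r - 1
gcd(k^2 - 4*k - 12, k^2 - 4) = k + 2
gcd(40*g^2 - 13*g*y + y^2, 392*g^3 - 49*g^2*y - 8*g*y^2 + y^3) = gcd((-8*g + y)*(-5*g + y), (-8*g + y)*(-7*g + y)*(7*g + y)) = -8*g + y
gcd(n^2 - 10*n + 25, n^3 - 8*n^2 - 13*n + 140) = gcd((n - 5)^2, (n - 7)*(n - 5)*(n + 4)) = n - 5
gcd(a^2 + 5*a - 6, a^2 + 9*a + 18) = a + 6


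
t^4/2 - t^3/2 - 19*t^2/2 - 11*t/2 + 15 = (t/2 + 1)*(t - 5)*(t - 1)*(t + 3)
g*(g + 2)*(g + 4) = g^3 + 6*g^2 + 8*g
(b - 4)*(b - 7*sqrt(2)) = b^2 - 7*sqrt(2)*b - 4*b + 28*sqrt(2)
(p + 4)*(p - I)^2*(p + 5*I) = p^4 + 4*p^3 + 3*I*p^3 + 9*p^2 + 12*I*p^2 + 36*p - 5*I*p - 20*I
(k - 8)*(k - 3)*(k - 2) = k^3 - 13*k^2 + 46*k - 48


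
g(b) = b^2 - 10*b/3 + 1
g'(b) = 2*b - 10/3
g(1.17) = -1.53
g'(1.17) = -0.99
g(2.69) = -0.73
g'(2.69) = 2.05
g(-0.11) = 1.38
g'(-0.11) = -3.55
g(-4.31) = 33.94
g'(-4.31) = -11.95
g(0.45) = -0.30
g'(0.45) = -2.43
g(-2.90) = 19.08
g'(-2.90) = -9.13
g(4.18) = 4.54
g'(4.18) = 5.03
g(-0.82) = 4.41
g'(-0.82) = -4.97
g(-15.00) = 276.00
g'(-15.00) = -33.33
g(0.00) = 1.00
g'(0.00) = -3.33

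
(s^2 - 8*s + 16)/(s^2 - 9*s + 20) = (s - 4)/(s - 5)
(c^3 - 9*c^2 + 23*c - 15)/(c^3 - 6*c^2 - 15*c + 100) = (c^2 - 4*c + 3)/(c^2 - c - 20)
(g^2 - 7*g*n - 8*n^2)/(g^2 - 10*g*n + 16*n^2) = (g + n)/(g - 2*n)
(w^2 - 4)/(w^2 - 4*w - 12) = (w - 2)/(w - 6)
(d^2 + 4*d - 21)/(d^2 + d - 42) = (d - 3)/(d - 6)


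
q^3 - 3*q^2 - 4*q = q*(q - 4)*(q + 1)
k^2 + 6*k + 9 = (k + 3)^2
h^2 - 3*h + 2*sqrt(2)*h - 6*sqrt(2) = (h - 3)*(h + 2*sqrt(2))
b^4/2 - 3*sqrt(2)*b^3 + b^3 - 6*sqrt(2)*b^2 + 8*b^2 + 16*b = b*(b/2 + 1)*(b - 4*sqrt(2))*(b - 2*sqrt(2))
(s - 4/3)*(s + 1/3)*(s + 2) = s^3 + s^2 - 22*s/9 - 8/9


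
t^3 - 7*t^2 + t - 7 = (t - 7)*(t - I)*(t + I)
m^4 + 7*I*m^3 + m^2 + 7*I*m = m*(m - I)*(m + I)*(m + 7*I)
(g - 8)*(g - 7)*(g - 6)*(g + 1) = g^4 - 20*g^3 + 125*g^2 - 190*g - 336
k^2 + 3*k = k*(k + 3)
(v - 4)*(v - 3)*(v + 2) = v^3 - 5*v^2 - 2*v + 24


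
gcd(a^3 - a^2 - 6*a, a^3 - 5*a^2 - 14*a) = a^2 + 2*a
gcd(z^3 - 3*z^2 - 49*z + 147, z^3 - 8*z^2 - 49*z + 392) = z^2 - 49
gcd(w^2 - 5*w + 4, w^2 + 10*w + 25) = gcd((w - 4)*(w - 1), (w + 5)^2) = 1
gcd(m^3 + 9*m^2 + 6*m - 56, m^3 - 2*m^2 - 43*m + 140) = m + 7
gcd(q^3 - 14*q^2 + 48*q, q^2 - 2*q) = q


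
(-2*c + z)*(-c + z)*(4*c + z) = 8*c^3 - 10*c^2*z + c*z^2 + z^3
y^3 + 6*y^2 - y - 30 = (y - 2)*(y + 3)*(y + 5)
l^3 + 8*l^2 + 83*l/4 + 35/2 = (l + 2)*(l + 5/2)*(l + 7/2)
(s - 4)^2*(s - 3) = s^3 - 11*s^2 + 40*s - 48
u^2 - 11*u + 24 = (u - 8)*(u - 3)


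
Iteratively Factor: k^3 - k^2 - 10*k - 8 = (k + 2)*(k^2 - 3*k - 4) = (k - 4)*(k + 2)*(k + 1)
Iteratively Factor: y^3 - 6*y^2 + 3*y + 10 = (y - 5)*(y^2 - y - 2) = (y - 5)*(y + 1)*(y - 2)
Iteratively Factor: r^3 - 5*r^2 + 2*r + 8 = (r + 1)*(r^2 - 6*r + 8) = (r - 4)*(r + 1)*(r - 2)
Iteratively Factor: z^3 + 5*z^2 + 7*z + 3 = (z + 3)*(z^2 + 2*z + 1) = (z + 1)*(z + 3)*(z + 1)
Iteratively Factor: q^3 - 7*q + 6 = (q + 3)*(q^2 - 3*q + 2) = (q - 2)*(q + 3)*(q - 1)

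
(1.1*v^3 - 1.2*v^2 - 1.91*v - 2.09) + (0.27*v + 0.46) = 1.1*v^3 - 1.2*v^2 - 1.64*v - 1.63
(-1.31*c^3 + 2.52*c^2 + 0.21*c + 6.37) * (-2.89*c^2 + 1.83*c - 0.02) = 3.7859*c^5 - 9.6801*c^4 + 4.0309*c^3 - 18.0754*c^2 + 11.6529*c - 0.1274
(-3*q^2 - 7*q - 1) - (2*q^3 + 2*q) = -2*q^3 - 3*q^2 - 9*q - 1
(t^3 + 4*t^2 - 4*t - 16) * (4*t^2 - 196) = 4*t^5 + 16*t^4 - 212*t^3 - 848*t^2 + 784*t + 3136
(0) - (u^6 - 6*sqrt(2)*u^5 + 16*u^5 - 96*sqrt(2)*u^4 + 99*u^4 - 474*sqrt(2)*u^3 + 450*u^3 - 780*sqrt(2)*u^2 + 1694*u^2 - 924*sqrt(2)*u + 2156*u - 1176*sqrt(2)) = -u^6 - 16*u^5 + 6*sqrt(2)*u^5 - 99*u^4 + 96*sqrt(2)*u^4 - 450*u^3 + 474*sqrt(2)*u^3 - 1694*u^2 + 780*sqrt(2)*u^2 - 2156*u + 924*sqrt(2)*u + 1176*sqrt(2)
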